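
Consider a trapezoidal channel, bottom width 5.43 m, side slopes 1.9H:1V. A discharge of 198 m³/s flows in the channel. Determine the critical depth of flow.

y_c = 3.49 m

At critical depth, Q² T / (g A³) = 1, i.e. A³/T = Q²/g = 198²/9.81 = 3996.
At y = 4.04 m: A³/T = 7143 — too large.
At y = 2.85 m: A³/T = 1816 — too small.
At y = 3.49 m: A³/T = 3990 — ≈ 3996.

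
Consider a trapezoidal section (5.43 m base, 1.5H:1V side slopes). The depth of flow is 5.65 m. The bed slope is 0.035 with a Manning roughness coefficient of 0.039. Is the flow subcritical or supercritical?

supercritical

With bottom width b = 5.43 m and side slope z = 1.5: A = (b + zy)y = (5.43 + 1.5×5.65)×5.65 = 78.56 m²; P = b + 2y√(1+z²) = 5.43 + 2×5.65×1.803 = 25.8 m.
Hydraulic radius R = A/P = 78.56/25.8 = 3.045 m.
V = (1/n) R^(2/3) √S = (1/0.039) × 3.045^(2/3) × √0.035 = 10.08 m/s. Hydraulic depth D_h = A/T = 78.56/22.38 = 3.51 m.
Froude number Fr = V/√(g·D_h) = 10.08/√(9.81×3.51) = 1.72, which is greater than 1, so the flow is supercritical.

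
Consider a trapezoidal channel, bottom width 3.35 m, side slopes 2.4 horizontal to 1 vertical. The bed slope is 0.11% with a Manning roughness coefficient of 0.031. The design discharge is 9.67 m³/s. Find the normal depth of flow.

y_n = 1.43 m

Manning's equation rearranged: A R^(2/3) = nQ / (1·√S) = 0.031 × 9.67 / (√0.0011) = 9.038.
Try y = 1.26 m: A R^(2/3) = 6.985 — short.
Try y = 1.8 m: A R^(2/3) = 14.59 — over.
Try y = 1.43 m: A R^(2/3) = 9.035 — close enough.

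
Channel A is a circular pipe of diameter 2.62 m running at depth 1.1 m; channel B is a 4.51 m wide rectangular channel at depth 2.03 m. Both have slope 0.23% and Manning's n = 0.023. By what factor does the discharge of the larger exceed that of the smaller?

Channel A: For a circular section of diameter D = 2.62 m at depth y = 1.1 m, the central angle is θ = 2 arccos(1 − 2y/D) = 2.82 rad. Then A = (D²/8)(θ − sin θ) = 2.148 m² and P = Dθ/2 = 3.694 m. Hydraulic radius R = A/P = 2.148/3.694 = 0.5815 m. Q_A = (1/0.023)·2.148·0.5815^(2/3)·√0.0023 = 3.12 m³/s.
Channel B: Flow area A = b·y = 4.51 × 2.03 = 9.155 m². Wetted perimeter P = b + 2y = 4.51 + 2×2.03 = 8.57 m. Hydraulic radius R = A/P = 9.155/8.57 = 1.068 m. Q_B = (1/0.023)·9.155·1.068^(2/3)·√0.0023 = 19.95 m³/s.
The larger discharge is 19.95 m³/s and the smaller is 3.12 m³/s; the ratio is 6.39.

6.39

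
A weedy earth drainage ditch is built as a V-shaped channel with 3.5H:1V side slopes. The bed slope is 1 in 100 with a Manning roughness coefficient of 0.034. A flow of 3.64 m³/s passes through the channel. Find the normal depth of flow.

Manning's equation rearranged: A R^(2/3) = nQ / (1·√S) = 0.034 × 3.64 / (√0.01) = 1.238.
At y = 0.682 m: A R^(2/3) = 0.7741 — too small.
At y = 0.813 m: A R^(2/3) = 1.237 — ≈ 1.238.

y_n = 0.813 m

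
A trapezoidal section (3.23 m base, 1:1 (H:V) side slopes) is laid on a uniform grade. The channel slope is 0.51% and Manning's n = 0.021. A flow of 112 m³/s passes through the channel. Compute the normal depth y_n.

y_n = 3.41 m

Manning's equation rearranged: A R^(2/3) = nQ / (1·√S) = 0.021 × 112 / (√0.0051) = 32.93.
At y = 2.36 m: A R^(2/3) = 15.97 — too small.
At y = 4.27 m: A R^(2/3) = 52.39 — too large.
At y = 3.41 m: A R^(2/3) = 32.99 — ≈ 32.93.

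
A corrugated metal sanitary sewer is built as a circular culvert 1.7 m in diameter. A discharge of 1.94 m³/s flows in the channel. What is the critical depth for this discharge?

y_c = 0.688 m

At critical depth, Q² T / (g A³) = 1, i.e. A³/T = Q²/g = 1.94²/9.81 = 0.3836.
At y = 0.744 m: A³/T = 0.5166 — too large.
At y = 0.688 m: A³/T = 0.3827 — matches.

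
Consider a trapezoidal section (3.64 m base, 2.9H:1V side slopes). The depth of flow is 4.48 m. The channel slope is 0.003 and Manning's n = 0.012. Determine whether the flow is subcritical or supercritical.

supercritical

With bottom width b = 3.64 m and side slope z = 2.9: A = (b + zy)y = (3.64 + 2.9×4.48)×4.48 = 74.51 m²; P = b + 2y√(1+z²) = 3.64 + 2×4.48×3.068 = 31.13 m.
Hydraulic radius R = A/P = 74.51/31.13 = 2.394 m.
V = (1/n) R^(2/3) √S = (1/0.012) × 2.394^(2/3) × √0.003 = 8.168 m/s. Hydraulic depth D_h = A/T = 74.51/29.62 = 2.515 m.
Froude number Fr = V/√(g·D_h) = 8.168/√(9.81×2.515) = 1.64, which is greater than 1, so the flow is supercritical.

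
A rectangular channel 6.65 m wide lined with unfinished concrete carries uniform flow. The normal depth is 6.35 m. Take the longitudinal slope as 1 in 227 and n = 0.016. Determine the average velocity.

Flow area A = b·y = 6.65 × 6.35 = 42.23 m². Wetted perimeter P = b + 2y = 6.65 + 2×6.35 = 19.35 m.
Hydraulic radius R = A/P = 42.23/19.35 = 2.182 m.
From Manning's equation, V = (1/n) R^(2/3) S^(1/2) = (1/0.016) × 2.182^(2/3) × 0.004405^(1/2) = 6.98 m/s.

V = 6.98 m/s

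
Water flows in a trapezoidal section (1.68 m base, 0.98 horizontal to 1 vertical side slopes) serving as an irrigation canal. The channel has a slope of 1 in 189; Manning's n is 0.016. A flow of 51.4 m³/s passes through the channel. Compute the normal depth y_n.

Manning's equation rearranged: A R^(2/3) = nQ / (1·√S) = 0.016 × 51.4 / (√0.005291) = 11.31.
At y = 3.13 m: A R^(2/3) = 18.8 — high.
At y = 1.74 m: A R^(2/3) = 5.486 — low.
At y = 2.47 m: A R^(2/3) = 11.3 — close enough.

y_n = 2.47 m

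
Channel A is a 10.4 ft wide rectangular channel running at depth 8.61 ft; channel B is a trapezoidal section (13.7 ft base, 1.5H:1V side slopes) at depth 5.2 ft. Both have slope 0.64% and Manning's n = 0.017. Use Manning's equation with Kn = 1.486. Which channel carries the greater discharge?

Channel A: Flow area A = b·y = 10.4 × 8.61 = 89.54 ft². Wetted perimeter P = b + 2y = 10.4 + 2×8.61 = 27.62 ft. Hydraulic radius R = A/P = 89.54/27.62 = 3.242 ft. Q_A = (1.486/0.017)·89.54·3.242^(2/3)·√0.0064 = 1372 ft³/s.
Channel B: With bottom width b = 13.7 ft and side slope z = 1.5: A = (b + zy)y = (13.7 + 1.5×5.2)×5.2 = 111.8 ft²; P = b + 2y√(1+z²) = 13.7 + 2×5.2×1.803 = 32.45 ft. Hydraulic radius R = A/P = 111.8/32.45 = 3.445 ft. Q_B = (1.486/0.017)·111.8·3.445^(2/3)·√0.0064 = 1783 ft³/s.
Q_A = 1372 ft³/s vs Q_B = 1783 ft³/s, so channel B carries more.

channel B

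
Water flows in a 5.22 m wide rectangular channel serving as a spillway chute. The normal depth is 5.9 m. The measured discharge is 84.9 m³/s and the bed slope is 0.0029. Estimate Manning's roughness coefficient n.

Flow area A = b·y = 5.22 × 5.9 = 30.8 m². Wetted perimeter P = b + 2y = 5.22 + 2×5.9 = 17.02 m.
Hydraulic radius R = A/P = 30.8/17.02 = 1.81 m.
Rearranging Manning's equation: n = (1/Q) A R^(2/3) S^(1/2) = (1/84.9) × 30.8 × 1.81^(2/3) × √0.0029 = 0.029.

n = 0.029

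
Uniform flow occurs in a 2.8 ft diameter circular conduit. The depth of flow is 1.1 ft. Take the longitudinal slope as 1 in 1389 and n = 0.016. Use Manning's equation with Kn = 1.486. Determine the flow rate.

For a circular section of diameter D = 2.8 ft at depth y = 1.1 ft, the central angle is θ = 2 arccos(1 − 2y/D) = 2.71 rad. Then A = (D²/8)(θ − sin θ) = 2.245 ft² and P = Dθ/2 = 3.794 ft.
Hydraulic radius R = A/P = 2.245/3.794 = 0.5919 ft.
Manning's equation: Q = (1.486/n) A R^(2/3) S^(1/2) = (1.486/0.016) × 2.245 × 0.5919^(2/3) × 0.0007199^(1/2) = 3.94 ft³/s.

Q = 3.94 ft³/s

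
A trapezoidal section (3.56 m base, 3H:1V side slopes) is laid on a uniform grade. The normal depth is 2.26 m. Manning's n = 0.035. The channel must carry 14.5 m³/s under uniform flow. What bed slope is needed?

S = 0.000329

With bottom width b = 3.56 m and side slope z = 3: A = (b + zy)y = (3.56 + 3×2.26)×2.26 = 23.37 m²; P = b + 2y√(1+z²) = 3.56 + 2×2.26×3.162 = 17.85 m.
Hydraulic radius R = A/P = 23.37/17.85 = 1.309 m.
From Manning's equation, S = [nQ / (1 A R^(2/3))]² = [0.035 × 14.5 / (1 × 23.37 × 1.309^(2/3))]² = 0.000329.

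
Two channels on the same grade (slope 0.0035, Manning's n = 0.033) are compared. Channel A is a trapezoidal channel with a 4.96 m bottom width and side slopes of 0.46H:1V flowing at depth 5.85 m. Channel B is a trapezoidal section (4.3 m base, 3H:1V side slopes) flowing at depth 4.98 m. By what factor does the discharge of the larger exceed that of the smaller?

Channel A: With bottom width b = 4.96 m and side slope z = 0.46: A = (b + zy)y = (4.96 + 0.46×5.85)×5.85 = 44.76 m²; P = b + 2y√(1+z²) = 4.96 + 2×5.85×1.101 = 17.84 m. Hydraulic radius R = A/P = 44.76/17.84 = 2.509 m. Q_A = (1/0.033)·44.76·2.509^(2/3)·√0.0035 = 148.2 m³/s.
Channel B: With bottom width b = 4.3 m and side slope z = 3: A = (b + zy)y = (4.3 + 3×4.98)×4.98 = 95.82 m²; P = b + 2y√(1+z²) = 4.3 + 2×4.98×3.162 = 35.8 m. Hydraulic radius R = A/P = 95.82/35.8 = 2.677 m. Q_B = (1/0.033)·95.82·2.677^(2/3)·√0.0035 = 331.1 m³/s.
The larger discharge is 331.1 m³/s and the smaller is 148.2 m³/s; the ratio is 2.24.

2.24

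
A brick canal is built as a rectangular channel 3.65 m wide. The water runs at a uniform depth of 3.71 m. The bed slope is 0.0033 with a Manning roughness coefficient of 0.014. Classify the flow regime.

subcritical

Flow area A = b·y = 3.65 × 3.71 = 13.54 m². Wetted perimeter P = b + 2y = 3.65 + 2×3.71 = 11.07 m.
Hydraulic radius R = A/P = 13.54/11.07 = 1.223 m.
V = (1/n) R^(2/3) √S = (1/0.014) × 1.223^(2/3) × √0.0033 = 4.693 m/s. Hydraulic depth D_h = A/T = 13.54/3.65 = 3.71 m.
Froude number Fr = V/√(g·D_h) = 4.693/√(9.81×3.71) = 0.778, which is less than 1, so the flow is subcritical.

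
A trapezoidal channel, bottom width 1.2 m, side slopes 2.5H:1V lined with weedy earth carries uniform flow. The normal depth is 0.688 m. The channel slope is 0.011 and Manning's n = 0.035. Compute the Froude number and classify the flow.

subcritical

With bottom width b = 1.2 m and side slope z = 2.5: A = (b + zy)y = (1.2 + 2.5×0.688)×0.688 = 2.009 m²; P = b + 2y√(1+z²) = 1.2 + 2×0.688×2.693 = 4.905 m.
Hydraulic radius R = A/P = 2.009/4.905 = 0.4096 m.
V = (1/n) R^(2/3) √S = (1/0.035) × 0.4096^(2/3) × √0.011 = 1.653 m/s. Hydraulic depth D_h = A/T = 2.009/4.64 = 0.433 m.
Froude number Fr = V/√(g·D_h) = 1.653/√(9.81×0.433) = 0.802, which is less than 1, so the flow is subcritical.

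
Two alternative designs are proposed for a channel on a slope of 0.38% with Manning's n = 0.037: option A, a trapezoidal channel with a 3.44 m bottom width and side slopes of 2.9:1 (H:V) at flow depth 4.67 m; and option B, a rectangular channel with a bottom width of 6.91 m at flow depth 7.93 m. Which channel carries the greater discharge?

Channel A: With bottom width b = 3.44 m and side slope z = 2.9: A = (b + zy)y = (3.44 + 2.9×4.67)×4.67 = 79.31 m²; P = b + 2y√(1+z²) = 3.44 + 2×4.67×3.068 = 32.09 m. Hydraulic radius R = A/P = 79.31/32.09 = 2.471 m. Q_A = (1/0.037)·79.31·2.471^(2/3)·√0.0038 = 241.5 m³/s.
Channel B: Flow area A = b·y = 6.91 × 7.93 = 54.8 m². Wetted perimeter P = b + 2y = 6.91 + 2×7.93 = 22.77 m. Hydraulic radius R = A/P = 54.8/22.77 = 2.407 m. Q_B = (1/0.037)·54.8·2.407^(2/3)·√0.0038 = 163.9 m³/s.
Q_A = 241.5 m³/s vs Q_B = 163.9 m³/s, so channel A carries more.

channel A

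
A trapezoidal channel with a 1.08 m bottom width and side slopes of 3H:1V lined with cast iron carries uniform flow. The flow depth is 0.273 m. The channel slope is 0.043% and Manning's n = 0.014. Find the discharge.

Q = 0.249 m³/s

With bottom width b = 1.08 m and side slope z = 3: A = (b + zy)y = (1.08 + 3×0.273)×0.273 = 0.5184 m²; P = b + 2y√(1+z²) = 1.08 + 2×0.273×3.162 = 2.807 m.
Hydraulic radius R = A/P = 0.5184/2.807 = 0.1847 m.
Manning's equation: Q = (1/n) A R^(2/3) S^(1/2) = (1/0.014) × 0.5184 × 0.1847^(2/3) × 0.00043^(1/2) = 0.249 m³/s.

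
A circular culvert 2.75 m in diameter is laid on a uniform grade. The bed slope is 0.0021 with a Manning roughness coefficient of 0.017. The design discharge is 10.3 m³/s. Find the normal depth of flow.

y_n = 1.91 m

Manning's equation rearranged: A R^(2/3) = nQ / (1·√S) = 0.017 × 10.3 / (√0.0021) = 3.821.
Trying y = 2.33 m: A R^(2/3) = 4.756 — over.
Trying y = 1.55 m: A R^(2/3) = 2.819 — short.
Trying y = 1.91 m: A R^(2/3) = 3.834 — close enough.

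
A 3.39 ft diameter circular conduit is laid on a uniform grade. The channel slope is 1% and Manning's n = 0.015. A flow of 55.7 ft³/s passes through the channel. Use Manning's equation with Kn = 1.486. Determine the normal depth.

y_n = 2.08 ft

Manning's equation rearranged: A R^(2/3) = nQ / (1.486·√S) = 0.015 × 55.7 / (1.486 × √0.01) = 5.622.
Try y = 1.63 ft: A R^(2/3) = 3.78 — short.
Try y = 2.59 ft: A R^(2/3) = 7.528 — over.
Try y = 2.08 ft: A R^(2/3) = 5.618 — ≈ 5.622.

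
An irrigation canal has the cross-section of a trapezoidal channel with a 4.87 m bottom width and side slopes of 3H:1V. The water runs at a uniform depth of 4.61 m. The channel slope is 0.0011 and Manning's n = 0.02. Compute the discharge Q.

Q = 266 m³/s

With bottom width b = 4.87 m and side slope z = 3: A = (b + zy)y = (4.87 + 3×4.61)×4.61 = 86.21 m²; P = b + 2y√(1+z²) = 4.87 + 2×4.61×3.162 = 34.03 m.
Hydraulic radius R = A/P = 86.21/34.03 = 2.534 m.
Manning's equation: Q = (1/n) A R^(2/3) S^(1/2) = (1/0.02) × 86.21 × 2.534^(2/3) × 0.0011^(1/2) = 266 m³/s.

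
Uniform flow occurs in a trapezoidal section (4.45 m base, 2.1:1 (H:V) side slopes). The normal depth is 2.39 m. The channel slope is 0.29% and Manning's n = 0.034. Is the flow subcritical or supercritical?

With bottom width b = 4.45 m and side slope z = 2.1: A = (b + zy)y = (4.45 + 2.1×2.39)×2.39 = 22.63 m²; P = b + 2y√(1+z²) = 4.45 + 2×2.39×2.326 = 15.57 m.
Hydraulic radius R = A/P = 22.63/15.57 = 1.454 m.
V = (1/n) R^(2/3) √S = (1/0.034) × 1.454^(2/3) × √0.0029 = 2.033 m/s. Hydraulic depth D_h = A/T = 22.63/14.49 = 1.562 m.
Froude number Fr = V/√(g·D_h) = 2.033/√(9.81×1.562) = 0.519, which is less than 1, so the flow is subcritical.

subcritical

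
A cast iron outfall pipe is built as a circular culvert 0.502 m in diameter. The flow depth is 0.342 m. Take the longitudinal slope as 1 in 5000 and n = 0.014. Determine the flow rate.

Q = 0.0405 m³/s

For a circular section of diameter D = 0.502 m at depth y = 0.342 m, the central angle is θ = 2 arccos(1 − 2y/D) = 3.884 rad. Then A = (D²/8)(θ − sin θ) = 0.1436 m² and P = Dθ/2 = 0.9748 m.
Hydraulic radius R = A/P = 0.1436/0.9748 = 0.1473 m.
Manning's equation: Q = (1/n) A R^(2/3) S^(1/2) = (1/0.014) × 0.1436 × 0.1473^(2/3) × 0.0002^(1/2) = 0.0405 m³/s.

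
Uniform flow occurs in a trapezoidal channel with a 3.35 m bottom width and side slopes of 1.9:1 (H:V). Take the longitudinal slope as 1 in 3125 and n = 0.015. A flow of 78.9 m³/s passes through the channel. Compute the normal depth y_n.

Manning's equation rearranged: A R^(2/3) = nQ / (1·√S) = 0.015 × 78.9 / (√0.00032) = 66.16.
Try y = 4.79 m: A R^(2/3) = 109.7 — over.
Try y = 3.84 m: A R^(2/3) = 66.2 — ≈ 66.16.

y_n = 3.84 m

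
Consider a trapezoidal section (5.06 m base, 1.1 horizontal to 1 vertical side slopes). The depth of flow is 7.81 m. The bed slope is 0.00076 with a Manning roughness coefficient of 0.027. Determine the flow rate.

With bottom width b = 5.06 m and side slope z = 1.1: A = (b + zy)y = (5.06 + 1.1×7.81)×7.81 = 106.6 m²; P = b + 2y√(1+z²) = 5.06 + 2×7.81×1.487 = 28.28 m.
Hydraulic radius R = A/P = 106.6/28.28 = 3.77 m.
Manning's equation: Q = (1/n) A R^(2/3) S^(1/2) = (1/0.027) × 106.6 × 3.77^(2/3) × 0.00076^(1/2) = 264 m³/s.

Q = 264 m³/s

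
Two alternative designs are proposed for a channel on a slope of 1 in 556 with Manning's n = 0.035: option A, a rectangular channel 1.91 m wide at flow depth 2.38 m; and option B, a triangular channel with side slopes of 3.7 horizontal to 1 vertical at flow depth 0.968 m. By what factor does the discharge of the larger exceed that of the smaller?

Channel A: Flow area A = b·y = 1.91 × 2.38 = 4.546 m². Wetted perimeter P = b + 2y = 1.91 + 2×2.38 = 6.67 m. Hydraulic radius R = A/P = 4.546/6.67 = 0.6815 m. Q_A = (1/0.035)·4.546·0.6815^(2/3)·√0.001799 = 4.266 m³/s.
Channel B: For a triangular section with side slope z = 3.7: A = zy² = 3.7×0.968² = 3.467 m²; P = 2y√(1+z²) = 2×0.968×3.833 = 7.42 m. Hydraulic radius R = A/P = 3.467/7.42 = 0.4672 m. Q_B = (1/0.035)·3.467·0.4672^(2/3)·√0.001799 = 2.53 m³/s.
The larger discharge is 4.266 m³/s and the smaller is 2.53 m³/s; the ratio is 1.69.

1.69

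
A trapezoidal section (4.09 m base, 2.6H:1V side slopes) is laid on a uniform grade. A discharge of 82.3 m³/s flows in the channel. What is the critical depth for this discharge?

y_c = 2.24 m

At critical depth, Q² T / (g A³) = 1, i.e. A³/T = Q²/g = 82.3²/9.81 = 690.4.
Try y = 2.67 m: A³/T = 1422 — over.
Try y = 1.54 m: A³/T = 160.1 — short.
Try y = 2.24 m: A³/T = 695.9 — close enough.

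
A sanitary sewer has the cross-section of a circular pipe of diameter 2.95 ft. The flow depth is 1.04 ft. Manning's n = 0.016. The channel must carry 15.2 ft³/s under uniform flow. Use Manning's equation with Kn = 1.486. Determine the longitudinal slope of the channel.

For a circular section of diameter D = 2.95 ft at depth y = 1.04 ft, the central angle is θ = 2 arccos(1 − 2y/D) = 2.543 rad. Then A = (D²/8)(θ − sin θ) = 2.153 ft² and P = Dθ/2 = 3.751 ft.
Hydraulic radius R = A/P = 2.153/3.751 = 0.574 ft.
From Manning's equation, S = [nQ / (1.486 A R^(2/3))]² = [0.016 × 15.2 / (1.486 × 2.153 × 0.574^(2/3))]² = 0.0121.

S = 0.0121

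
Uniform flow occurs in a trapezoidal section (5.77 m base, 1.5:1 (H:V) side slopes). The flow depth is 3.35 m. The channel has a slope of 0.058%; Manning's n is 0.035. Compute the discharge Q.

Q = 39.8 m³/s

With bottom width b = 5.77 m and side slope z = 1.5: A = (b + zy)y = (5.77 + 1.5×3.35)×3.35 = 36.16 m²; P = b + 2y√(1+z²) = 5.77 + 2×3.35×1.803 = 17.85 m.
Hydraulic radius R = A/P = 36.16/17.85 = 2.026 m.
Manning's equation: Q = (1/n) A R^(2/3) S^(1/2) = (1/0.035) × 36.16 × 2.026^(2/3) × 0.00058^(1/2) = 39.8 m³/s.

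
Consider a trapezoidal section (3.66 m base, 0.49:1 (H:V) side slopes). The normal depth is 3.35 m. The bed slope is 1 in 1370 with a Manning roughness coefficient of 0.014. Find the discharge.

Q = 46.8 m³/s

With bottom width b = 3.66 m and side slope z = 0.49: A = (b + zy)y = (3.66 + 0.49×3.35)×3.35 = 17.76 m²; P = b + 2y√(1+z²) = 3.66 + 2×3.35×1.114 = 11.12 m.
Hydraulic radius R = A/P = 17.76/11.12 = 1.597 m.
Manning's equation: Q = (1/n) A R^(2/3) S^(1/2) = (1/0.014) × 17.76 × 1.597^(2/3) × 0.0007299^(1/2) = 46.8 m³/s.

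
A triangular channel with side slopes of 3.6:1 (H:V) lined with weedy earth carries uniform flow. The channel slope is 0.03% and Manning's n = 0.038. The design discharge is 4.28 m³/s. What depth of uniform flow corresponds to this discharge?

Manning's equation rearranged: A R^(2/3) = nQ / (1·√S) = 0.038 × 4.28 / (√0.0003) = 9.39.
Try y = 1.41 m: A R^(2/3) = 5.531 — too small.
Try y = 2.02 m: A R^(2/3) = 14.43 — too large.
Try y = 1.72 m: A R^(2/3) = 9.396 — close enough.

y_n = 1.72 m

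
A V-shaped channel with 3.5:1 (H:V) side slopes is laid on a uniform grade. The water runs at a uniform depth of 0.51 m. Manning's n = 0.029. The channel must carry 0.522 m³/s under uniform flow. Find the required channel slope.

S = 0.0018

For a triangular section with side slope z = 3.5: A = zy² = 3.5×0.51² = 0.9104 m²; P = 2y√(1+z²) = 2×0.51×3.64 = 3.713 m.
Hydraulic radius R = A/P = 0.9104/3.713 = 0.2452 m.
From Manning's equation, S = [nQ / (1 A R^(2/3))]² = [0.029 × 0.522 / (1 × 0.9104 × 0.2452^(2/3))]² = 0.0018.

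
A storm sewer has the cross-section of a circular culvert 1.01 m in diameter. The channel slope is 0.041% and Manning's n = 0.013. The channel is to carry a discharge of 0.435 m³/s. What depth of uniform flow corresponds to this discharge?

Manning's equation rearranged: A R^(2/3) = nQ / (1·√S) = 0.013 × 0.435 / (√0.00041) = 0.2793.
Trying y = 0.867 m: A R^(2/3) = 0.3322 — high.
Trying y = 0.73 m: A R^(2/3) = 0.2791 — ≈ 0.2793.

y_n = 0.73 m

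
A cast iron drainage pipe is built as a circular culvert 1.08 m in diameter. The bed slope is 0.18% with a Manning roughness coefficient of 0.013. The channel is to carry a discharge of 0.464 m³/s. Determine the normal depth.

y_n = 0.456 m

Manning's equation rearranged: A R^(2/3) = nQ / (1·√S) = 0.013 × 0.464 / (√0.0018) = 0.1422.
Trying y = 0.498 m: A R^(2/3) = 0.1664 — too large.
Trying y = 0.354 m: A R^(2/3) = 0.08885 — too small.
Trying y = 0.456 m: A R^(2/3) = 0.1423 — close enough.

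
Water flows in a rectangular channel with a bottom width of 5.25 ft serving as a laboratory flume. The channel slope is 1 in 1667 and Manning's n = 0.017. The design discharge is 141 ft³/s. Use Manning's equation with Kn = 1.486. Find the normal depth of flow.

Manning's equation rearranged: A R^(2/3) = nQ / (1.486·√S) = 0.017 × 141 / (1.486 × √0.0005999) = 65.86.
At y = 9.32 ft: A R^(2/3) = 78.91 — too large.
At y = 5.97 ft: A R^(2/3) = 46.78 — too small.
At y = 7.97 ft: A R^(2/3) = 65.86 — close enough.

y_n = 7.97 ft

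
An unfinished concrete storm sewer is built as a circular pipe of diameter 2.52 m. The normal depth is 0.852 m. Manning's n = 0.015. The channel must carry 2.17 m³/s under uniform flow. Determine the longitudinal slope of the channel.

S = 0.0013

For a circular section of diameter D = 2.52 m at depth y = 0.852 m, the central angle is θ = 2 arccos(1 − 2y/D) = 2.482 rad. Then A = (D²/8)(θ − sin θ) = 1.484 m² and P = Dθ/2 = 3.127 m.
Hydraulic radius R = A/P = 1.484/3.127 = 0.4745 m.
From Manning's equation, S = [nQ / (1 A R^(2/3))]² = [0.015 × 2.17 / (1 × 1.484 × 0.4745^(2/3))]² = 0.0013.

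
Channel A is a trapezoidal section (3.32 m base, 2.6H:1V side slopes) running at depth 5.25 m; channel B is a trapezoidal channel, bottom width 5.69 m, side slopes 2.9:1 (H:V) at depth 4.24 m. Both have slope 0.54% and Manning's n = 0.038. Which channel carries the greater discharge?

Channel A: With bottom width b = 3.32 m and side slope z = 2.6: A = (b + zy)y = (3.32 + 2.6×5.25)×5.25 = 89.09 m²; P = b + 2y√(1+z²) = 3.32 + 2×5.25×2.786 = 32.57 m. Hydraulic radius R = A/P = 89.09/32.57 = 2.735 m. Q_A = (1/0.038)·89.09·2.735^(2/3)·√0.0054 = 337 m³/s.
Channel B: With bottom width b = 5.69 m and side slope z = 2.9: A = (b + zy)y = (5.69 + 2.9×4.24)×4.24 = 76.26 m²; P = b + 2y√(1+z²) = 5.69 + 2×4.24×3.068 = 31.7 m. Hydraulic radius R = A/P = 76.26/31.7 = 2.405 m. Q_B = (1/0.038)·76.26·2.405^(2/3)·√0.0054 = 264.8 m³/s.
Q_A = 337 m³/s vs Q_B = 264.8 m³/s, so channel A carries more.

channel A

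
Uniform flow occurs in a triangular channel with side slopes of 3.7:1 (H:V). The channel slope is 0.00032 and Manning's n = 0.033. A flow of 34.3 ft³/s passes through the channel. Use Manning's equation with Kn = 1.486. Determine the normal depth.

y_n = 3 ft

Manning's equation rearranged: A R^(2/3) = nQ / (1.486·√S) = 0.033 × 34.3 / (1.486 × √0.00032) = 42.58.
Trying y = 3.38 ft: A R^(2/3) = 58.58 — high.
Trying y = 2.15 ft: A R^(2/3) = 17.53 — low.
Trying y = 3 ft: A R^(2/3) = 42.62 — ≈ 42.58.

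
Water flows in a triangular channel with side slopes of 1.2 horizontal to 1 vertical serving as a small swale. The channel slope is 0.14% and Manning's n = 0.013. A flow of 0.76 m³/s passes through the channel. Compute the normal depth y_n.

y_n = 0.72 m

Manning's equation rearranged: A R^(2/3) = nQ / (1·√S) = 0.013 × 0.76 / (√0.0014) = 0.2641.
Try y = 0.912 m: A R^(2/3) = 0.496 — too large.
Try y = 0.72 m: A R^(2/3) = 0.2641 — matches.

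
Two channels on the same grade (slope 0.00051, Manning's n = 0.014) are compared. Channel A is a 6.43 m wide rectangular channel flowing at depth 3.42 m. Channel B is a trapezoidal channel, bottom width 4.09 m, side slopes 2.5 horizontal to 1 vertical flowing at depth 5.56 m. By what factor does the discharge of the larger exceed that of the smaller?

6.66

Channel A: Flow area A = b·y = 6.43 × 3.42 = 21.99 m². Wetted perimeter P = b + 2y = 6.43 + 2×3.42 = 13.27 m. Hydraulic radius R = A/P = 21.99/13.27 = 1.657 m. Q_A = (1/0.014)·21.99·1.657^(2/3)·√0.00051 = 49.68 m³/s.
Channel B: With bottom width b = 4.09 m and side slope z = 2.5: A = (b + zy)y = (4.09 + 2.5×5.56)×5.56 = 100 m²; P = b + 2y√(1+z²) = 4.09 + 2×5.56×2.693 = 34.03 m. Hydraulic radius R = A/P = 100/34.03 = 2.939 m. Q_B = (1/0.014)·100·2.939^(2/3)·√0.00051 = 331.1 m³/s.
The larger discharge is 331.1 m³/s and the smaller is 49.68 m³/s; the ratio is 6.66.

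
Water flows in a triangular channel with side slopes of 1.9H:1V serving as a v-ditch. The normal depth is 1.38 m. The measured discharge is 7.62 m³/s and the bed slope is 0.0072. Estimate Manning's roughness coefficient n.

For a triangular section with side slope z = 1.9: A = zy² = 1.9×1.38² = 3.618 m²; P = 2y√(1+z²) = 2×1.38×2.147 = 5.926 m.
Hydraulic radius R = A/P = 3.618/5.926 = 0.6106 m.
Rearranging Manning's equation: n = (1/Q) A R^(2/3) S^(1/2) = (1/7.62) × 3.618 × 0.6106^(2/3) × √0.0072 = 0.029.

n = 0.029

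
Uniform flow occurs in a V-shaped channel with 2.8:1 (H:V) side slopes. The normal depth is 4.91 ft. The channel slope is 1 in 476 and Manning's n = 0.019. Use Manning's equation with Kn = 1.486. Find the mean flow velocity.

For a triangular section with side slope z = 2.8: A = zy² = 2.8×4.91² = 67.5 ft²; P = 2y√(1+z²) = 2×4.91×2.973 = 29.2 ft.
Hydraulic radius R = A/P = 67.5/29.2 = 2.312 ft.
From Manning's equation, V = (1.486/n) R^(2/3) S^(1/2) = (1.486/0.019) × 2.312^(2/3) × 0.002101^(1/2) = 6.27 ft/s.

V = 6.27 ft/s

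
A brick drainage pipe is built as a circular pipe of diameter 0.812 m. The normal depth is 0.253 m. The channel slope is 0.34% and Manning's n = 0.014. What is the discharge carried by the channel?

Q = 0.157 m³/s

For a circular section of diameter D = 0.812 m at depth y = 0.253 m, the central angle is θ = 2 arccos(1 − 2y/D) = 2.369 rad. Then A = (D²/8)(θ − sin θ) = 0.1377 m² and P = Dθ/2 = 0.9617 m.
Hydraulic radius R = A/P = 0.1377/0.9617 = 0.1432 m.
Manning's equation: Q = (1/n) A R^(2/3) S^(1/2) = (1/0.014) × 0.1377 × 0.1432^(2/3) × 0.0034^(1/2) = 0.157 m³/s.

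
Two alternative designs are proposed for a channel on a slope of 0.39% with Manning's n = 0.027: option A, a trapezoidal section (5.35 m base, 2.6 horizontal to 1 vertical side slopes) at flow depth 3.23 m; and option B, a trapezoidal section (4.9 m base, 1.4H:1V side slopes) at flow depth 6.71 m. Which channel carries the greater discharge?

Channel A: With bottom width b = 5.35 m and side slope z = 2.6: A = (b + zy)y = (5.35 + 2.6×3.23)×3.23 = 44.41 m²; P = b + 2y√(1+z²) = 5.35 + 2×3.23×2.786 = 23.35 m. Hydraulic radius R = A/P = 44.41/23.35 = 1.902 m. Q_A = (1/0.027)·44.41·1.902^(2/3)·√0.0039 = 157.7 m³/s.
Channel B: With bottom width b = 4.9 m and side slope z = 1.4: A = (b + zy)y = (4.9 + 1.4×6.71)×6.71 = 95.91 m²; P = b + 2y√(1+z²) = 4.9 + 2×6.71×1.72 = 27.99 m. Hydraulic radius R = A/P = 95.91/27.99 = 3.427 m. Q_B = (1/0.027)·95.91·3.427^(2/3)·√0.0039 = 504.2 m³/s.
Q_A = 157.7 m³/s vs Q_B = 504.2 m³/s, so channel B carries more.

channel B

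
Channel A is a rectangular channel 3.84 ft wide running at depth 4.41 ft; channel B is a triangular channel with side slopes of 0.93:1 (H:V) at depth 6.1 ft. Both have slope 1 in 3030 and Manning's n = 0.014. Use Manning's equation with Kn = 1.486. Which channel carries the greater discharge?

channel B

Channel A: Flow area A = b·y = 3.84 × 4.41 = 16.93 ft². Wetted perimeter P = b + 2y = 3.84 + 2×4.41 = 12.66 ft. Hydraulic radius R = A/P = 16.93/12.66 = 1.338 ft. Q_A = (1.486/0.014)·16.93·1.338^(2/3)·√0.00033 = 39.64 ft³/s.
Channel B: For a triangular section with side slope z = 0.93: A = zy² = 0.93×6.1² = 34.61 ft²; P = 2y√(1+z²) = 2×6.1×1.366 = 16.66 ft. Hydraulic radius R = A/P = 34.61/16.66 = 2.077 ft. Q_B = (1.486/0.014)·34.61·2.077^(2/3)·√0.00033 = 108.6 ft³/s.
Q_A = 39.64 ft³/s vs Q_B = 108.6 ft³/s, so channel B carries more.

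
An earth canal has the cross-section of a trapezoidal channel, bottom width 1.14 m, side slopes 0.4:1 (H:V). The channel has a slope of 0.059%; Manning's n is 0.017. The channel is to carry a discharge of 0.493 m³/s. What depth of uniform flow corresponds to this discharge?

Manning's equation rearranged: A R^(2/3) = nQ / (1·√S) = 0.017 × 0.493 / (√0.00059) = 0.345.
Try y = 0.618 m: A R^(2/3) = 0.4233 — too large.
Try y = 0.396 m: A R^(2/3) = 0.2084 — too small.
Try y = 0.544 m: A R^(2/3) = 0.3451 — matches.

y_n = 0.544 m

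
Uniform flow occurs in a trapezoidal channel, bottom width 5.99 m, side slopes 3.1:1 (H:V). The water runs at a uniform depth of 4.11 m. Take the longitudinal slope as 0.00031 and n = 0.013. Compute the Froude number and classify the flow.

With bottom width b = 5.99 m and side slope z = 3.1: A = (b + zy)y = (5.99 + 3.1×4.11)×4.11 = 76.98 m²; P = b + 2y√(1+z²) = 5.99 + 2×4.11×3.257 = 32.77 m.
Hydraulic radius R = A/P = 76.98/32.77 = 2.35 m.
V = (1/n) R^(2/3) √S = (1/0.013) × 2.35^(2/3) × √0.00031 = 2.394 m/s. Hydraulic depth D_h = A/T = 76.98/31.47 = 2.446 m.
Froude number Fr = V/√(g·D_h) = 2.394/√(9.81×2.446) = 0.489, which is less than 1, so the flow is subcritical.

subcritical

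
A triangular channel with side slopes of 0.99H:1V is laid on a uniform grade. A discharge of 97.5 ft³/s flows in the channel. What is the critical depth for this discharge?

y_c = 3.6 ft

At critical depth, Q² T / (g A³) = 1, i.e. A³/T = Q²/g = 97.5²/32.2 = 295.2.
Try y = 4.49 ft: A³/T = 894.3 — over.
Try y = 2.81 ft: A³/T = 85.86 — short.
Try y = 3.6 ft: A³/T = 296.3 — close enough.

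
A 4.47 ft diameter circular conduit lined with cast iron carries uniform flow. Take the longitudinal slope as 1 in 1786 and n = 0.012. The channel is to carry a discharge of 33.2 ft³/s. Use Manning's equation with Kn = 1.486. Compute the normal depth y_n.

Manning's equation rearranged: A R^(2/3) = nQ / (1.486·√S) = 0.012 × 33.2 / (1.486 × √0.0005599) = 11.33.
At y = 2.31 ft: A R^(2/3) = 8.933 — low.
At y = 2.98 ft: A R^(2/3) = 13.25 — high.
At y = 2.68 ft: A R^(2/3) = 11.34 — matches.

y_n = 2.68 ft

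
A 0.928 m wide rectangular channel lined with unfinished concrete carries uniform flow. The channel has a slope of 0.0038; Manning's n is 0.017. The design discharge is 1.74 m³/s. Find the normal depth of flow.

y_n = 1.09 m

Manning's equation rearranged: A R^(2/3) = nQ / (1·√S) = 0.017 × 1.74 / (√0.0038) = 0.4799.
At y = 0.934 m: A R^(2/3) = 0.397 — short.
At y = 1.33 m: A R^(2/3) = 0.6059 — over.
At y = 1.09 m: A R^(2/3) = 0.4786 — matches.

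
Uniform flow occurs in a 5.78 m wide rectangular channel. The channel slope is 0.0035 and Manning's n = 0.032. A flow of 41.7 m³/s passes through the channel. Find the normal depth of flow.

y_n = 3.01 m

Manning's equation rearranged: A R^(2/3) = nQ / (1·√S) = 0.032 × 41.7 / (√0.0035) = 22.56.
At y = 2.45 m: A R^(2/3) = 17.09 — low.
At y = 3.57 m: A R^(2/3) = 28.19 — high.
At y = 3.01 m: A R^(2/3) = 22.54 — matches.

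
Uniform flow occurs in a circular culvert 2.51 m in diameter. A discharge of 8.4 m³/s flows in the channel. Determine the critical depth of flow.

y_c = 1.31 m

At critical depth, Q² T / (g A³) = 1, i.e. A³/T = Q²/g = 8.4²/9.81 = 7.193.
Trying y = 0.919 m: A³/T = 1.827 — too small.
Trying y = 1.51 m: A³/T = 12.24 — too large.
Trying y = 1.31 m: A³/T = 7.107 — ≈ 7.193.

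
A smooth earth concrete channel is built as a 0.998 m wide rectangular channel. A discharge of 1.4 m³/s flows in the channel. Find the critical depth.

y_c = 0.585 m

For a rectangular channel, critical depth y_c = (q²/g)^(1/3) where q = Q/b = 1.4/0.998 = 1.403 m²/s.
So y_c = (1.403²/9.81)^(1/3) = 0.585 m.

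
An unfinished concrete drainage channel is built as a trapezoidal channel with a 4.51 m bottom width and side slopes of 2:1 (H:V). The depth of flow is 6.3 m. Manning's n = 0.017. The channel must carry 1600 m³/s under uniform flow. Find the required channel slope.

With bottom width b = 4.51 m and side slope z = 2: A = (b + zy)y = (4.51 + 2×6.3)×6.3 = 107.8 m²; P = b + 2y√(1+z²) = 4.51 + 2×6.3×2.236 = 32.68 m.
Hydraulic radius R = A/P = 107.8/32.68 = 3.298 m.
From Manning's equation, S = [nQ / (1 A R^(2/3))]² = [0.017 × 1600 / (1 × 107.8 × 3.298^(2/3))]² = 0.013.

S = 0.013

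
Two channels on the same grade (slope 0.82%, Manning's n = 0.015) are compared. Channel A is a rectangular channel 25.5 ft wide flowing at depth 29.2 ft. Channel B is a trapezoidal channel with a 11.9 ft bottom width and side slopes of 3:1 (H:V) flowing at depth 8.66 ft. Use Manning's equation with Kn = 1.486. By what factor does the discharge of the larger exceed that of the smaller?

Channel A: Flow area A = b·y = 25.5 × 29.2 = 744.6 ft². Wetted perimeter P = b + 2y = 25.5 + 2×29.2 = 83.9 ft. Hydraulic radius R = A/P = 744.6/83.9 = 8.875 ft. Q_A = (1.486/0.015)·744.6·8.875^(2/3)·√0.0082 = 28630 ft³/s.
Channel B: With bottom width b = 11.9 ft and side slope z = 3: A = (b + zy)y = (11.9 + 3×8.66)×8.66 = 328 ft²; P = b + 2y√(1+z²) = 11.9 + 2×8.66×3.162 = 66.67 ft. Hydraulic radius R = A/P = 328/66.67 = 4.92 ft. Q_B = (1.486/0.015)·328·4.92^(2/3)·√0.0082 = 8513 ft³/s.
The larger discharge is 28630 ft³/s and the smaller is 8513 ft³/s; the ratio is 3.36.

3.36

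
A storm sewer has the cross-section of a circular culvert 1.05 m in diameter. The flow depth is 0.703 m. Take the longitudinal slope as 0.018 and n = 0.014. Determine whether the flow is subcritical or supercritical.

supercritical

For a circular section of diameter D = 1.05 m at depth y = 0.703 m, the central angle is θ = 2 arccos(1 − 2y/D) = 3.833 rad. Then A = (D²/8)(θ − sin θ) = 0.6162 m² and P = Dθ/2 = 2.013 m.
Hydraulic radius R = A/P = 0.6162/2.013 = 0.3062 m.
V = (1/n) R^(2/3) √S = (1/0.014) × 0.3062^(2/3) × √0.018 = 4.353 m/s. Hydraulic depth D_h = A/T = 0.6162/0.9878 = 0.6238 m.
Froude number Fr = V/√(g·D_h) = 4.353/√(9.81×0.6238) = 1.76, which is greater than 1, so the flow is supercritical.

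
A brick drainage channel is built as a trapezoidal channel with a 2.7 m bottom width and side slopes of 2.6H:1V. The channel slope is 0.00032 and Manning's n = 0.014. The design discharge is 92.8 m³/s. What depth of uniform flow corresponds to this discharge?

y_n = 3.73 m

Manning's equation rearranged: A R^(2/3) = nQ / (1·√S) = 0.014 × 92.8 / (√0.00032) = 72.63.
Try y = 4.22 m: A R^(2/3) = 97.63 — high.
Try y = 3.73 m: A R^(2/3) = 72.66 — ≈ 72.63.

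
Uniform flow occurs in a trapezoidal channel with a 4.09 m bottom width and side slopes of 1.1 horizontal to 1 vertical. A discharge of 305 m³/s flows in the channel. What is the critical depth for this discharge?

At critical depth, Q² T / (g A³) = 1, i.e. A³/T = Q²/g = 305²/9.81 = 9483.
At y = 3.98 m: A³/T = 2980 — low.
At y = 6.04 m: A³/T = 15680 — high.
At y = 5.34 m: A³/T = 9511 — close enough.

y_c = 5.34 m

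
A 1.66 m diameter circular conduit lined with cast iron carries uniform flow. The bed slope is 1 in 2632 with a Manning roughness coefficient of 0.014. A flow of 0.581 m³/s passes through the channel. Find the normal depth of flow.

Manning's equation rearranged: A R^(2/3) = nQ / (1·√S) = 0.014 × 0.581 / (√0.0003799) = 0.4173.
Try y = 0.499 m: A R^(2/3) = 0.2367 — short.
Try y = 0.729 m: A R^(2/3) = 0.4803 — over.
Try y = 0.674 m: A R^(2/3) = 0.417 — matches.

y_n = 0.674 m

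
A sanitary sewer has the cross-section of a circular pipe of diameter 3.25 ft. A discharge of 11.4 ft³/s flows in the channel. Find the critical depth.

At critical depth, Q² T / (g A³) = 1, i.e. A³/T = Q²/g = 11.4²/32.2 = 4.036.
Trying y = 1.3 ft: A³/T = 9.344 — high.
Trying y = 1.05 ft: A³/T = 4.102 — matches.

y_c = 1.05 ft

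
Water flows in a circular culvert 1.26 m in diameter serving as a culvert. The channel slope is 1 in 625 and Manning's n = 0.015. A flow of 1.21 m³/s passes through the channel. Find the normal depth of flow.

Manning's equation rearranged: A R^(2/3) = nQ / (1·√S) = 0.015 × 1.21 / (√0.0016) = 0.4537.
Try y = 0.619 m: A R^(2/3) = 0.2801 — low.
Try y = 0.935 m: A R^(2/3) = 0.5199 — high.
Try y = 0.842 m: A R^(2/3) = 0.454 — ≈ 0.4537.

y_n = 0.842 m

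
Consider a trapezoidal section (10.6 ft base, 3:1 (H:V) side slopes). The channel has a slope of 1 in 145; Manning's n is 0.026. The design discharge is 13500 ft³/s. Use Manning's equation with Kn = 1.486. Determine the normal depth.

y_n = 14.1 ft

Manning's equation rearranged: A R^(2/3) = nQ / (1.486·√S) = 0.026 × 13500 / (1.486 × √0.006897) = 2844.
Trying y = 11.3 ft: A R^(2/3) = 1684 — low.
Trying y = 16.8 ft: A R^(2/3) = 4358 — high.
Trying y = 14.1 ft: A R^(2/3) = 2852 — ≈ 2844.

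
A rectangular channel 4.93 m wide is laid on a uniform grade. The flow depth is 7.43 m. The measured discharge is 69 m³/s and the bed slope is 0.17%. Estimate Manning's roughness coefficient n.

n = 0.033

Flow area A = b·y = 4.93 × 7.43 = 36.63 m². Wetted perimeter P = b + 2y = 4.93 + 2×7.43 = 19.79 m.
Hydraulic radius R = A/P = 36.63/19.79 = 1.851 m.
Rearranging Manning's equation: n = (1/Q) A R^(2/3) S^(1/2) = (1/69) × 36.63 × 1.851^(2/3) × √0.0017 = 0.033.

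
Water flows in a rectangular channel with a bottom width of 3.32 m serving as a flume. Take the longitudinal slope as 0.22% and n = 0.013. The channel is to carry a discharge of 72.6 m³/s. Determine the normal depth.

y_n = 5.2 m

Manning's equation rearranged: A R^(2/3) = nQ / (1·√S) = 0.013 × 72.6 / (√0.0022) = 20.12.
Trying y = 6.49 m: A R^(2/3) = 25.95 — high.
Trying y = 4.28 m: A R^(2/3) = 16.01 — low.
Trying y = 5.2 m: A R^(2/3) = 20.12 — close enough.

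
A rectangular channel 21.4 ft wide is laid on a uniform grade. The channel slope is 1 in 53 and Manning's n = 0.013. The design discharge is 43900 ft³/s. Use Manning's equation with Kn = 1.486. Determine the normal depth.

y_n = 32.5 ft

Manning's equation rearranged: A R^(2/3) = nQ / (1.486·√S) = 0.013 × 43900 / (1.486 × √0.01887) = 2796.
At y = 39.7 ft: A R^(2/3) = 3519 — high.
At y = 32.5 ft: A R^(2/3) = 2794 — matches.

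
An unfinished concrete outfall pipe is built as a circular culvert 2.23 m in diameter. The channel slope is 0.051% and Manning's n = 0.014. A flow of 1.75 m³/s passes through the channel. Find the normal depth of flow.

Manning's equation rearranged: A R^(2/3) = nQ / (1·√S) = 0.014 × 1.75 / (√0.00051) = 1.085.
At y = 1.19 m: A R^(2/3) = 1.475 — high.
At y = 0.725 m: A R^(2/3) = 0.6047 — low.
At y = 0.995 m: A R^(2/3) = 1.086 — ≈ 1.085.

y_n = 0.995 m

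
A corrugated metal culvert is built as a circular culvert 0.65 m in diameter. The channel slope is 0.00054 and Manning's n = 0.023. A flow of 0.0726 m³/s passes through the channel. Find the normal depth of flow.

Manning's equation rearranged: A R^(2/3) = nQ / (1·√S) = 0.023 × 0.0726 / (√0.00054) = 0.07186.
Trying y = 0.307 m: A R^(2/3) = 0.0448 — low.
Trying y = 0.468 m: A R^(2/3) = 0.08577 — high.
Trying y = 0.411 m: A R^(2/3) = 0.07182 — ≈ 0.07186.

y_n = 0.411 m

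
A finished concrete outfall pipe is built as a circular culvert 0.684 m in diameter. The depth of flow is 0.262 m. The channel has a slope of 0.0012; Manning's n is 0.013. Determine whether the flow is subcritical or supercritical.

subcritical

For a circular section of diameter D = 0.684 m at depth y = 0.262 m, the central angle is θ = 2 arccos(1 − 2y/D) = 2.669 rad. Then A = (D²/8)(θ − sin θ) = 0.1295 m² and P = Dθ/2 = 0.9129 m.
Hydraulic radius R = A/P = 0.1295/0.9129 = 0.1419 m.
V = (1/n) R^(2/3) √S = (1/0.013) × 0.1419^(2/3) × √0.0012 = 0.7248 m/s. Hydraulic depth D_h = A/T = 0.1295/0.665 = 0.1947 m.
Froude number Fr = V/√(g·D_h) = 0.7248/√(9.81×0.1947) = 0.524, which is less than 1, so the flow is subcritical.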